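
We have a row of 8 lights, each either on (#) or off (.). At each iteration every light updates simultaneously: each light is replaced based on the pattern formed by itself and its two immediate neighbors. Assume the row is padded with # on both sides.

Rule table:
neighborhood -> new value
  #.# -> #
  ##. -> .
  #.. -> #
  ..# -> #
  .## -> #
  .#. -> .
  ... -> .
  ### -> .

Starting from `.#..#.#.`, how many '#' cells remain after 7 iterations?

6

#.##.#.#
.##.#.##
##.#.##.
..#.##.#
##.##.##
..##.##.
###.##.#
count of #: 6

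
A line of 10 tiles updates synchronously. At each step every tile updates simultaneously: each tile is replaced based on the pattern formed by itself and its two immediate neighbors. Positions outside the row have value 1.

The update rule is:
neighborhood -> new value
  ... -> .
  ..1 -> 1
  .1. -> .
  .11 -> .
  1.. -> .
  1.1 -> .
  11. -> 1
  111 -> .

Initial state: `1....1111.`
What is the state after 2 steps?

1..1...1..

1...1...1.
1..1...1..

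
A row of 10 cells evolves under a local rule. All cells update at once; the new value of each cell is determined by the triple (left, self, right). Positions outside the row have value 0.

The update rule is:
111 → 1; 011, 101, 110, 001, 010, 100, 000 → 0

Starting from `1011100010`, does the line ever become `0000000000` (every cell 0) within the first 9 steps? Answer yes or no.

step 1: 0001000000
step 2: 0000000000
all cells are 0 at step 2

yes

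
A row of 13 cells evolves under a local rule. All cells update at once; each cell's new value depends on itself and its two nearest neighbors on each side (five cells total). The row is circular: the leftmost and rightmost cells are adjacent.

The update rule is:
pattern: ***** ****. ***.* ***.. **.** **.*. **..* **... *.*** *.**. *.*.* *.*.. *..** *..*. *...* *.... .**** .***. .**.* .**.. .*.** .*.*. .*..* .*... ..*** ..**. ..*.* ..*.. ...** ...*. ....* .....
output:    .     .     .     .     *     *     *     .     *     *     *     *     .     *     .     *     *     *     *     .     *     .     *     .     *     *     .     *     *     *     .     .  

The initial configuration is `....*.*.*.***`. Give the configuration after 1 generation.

.*.*..*.****.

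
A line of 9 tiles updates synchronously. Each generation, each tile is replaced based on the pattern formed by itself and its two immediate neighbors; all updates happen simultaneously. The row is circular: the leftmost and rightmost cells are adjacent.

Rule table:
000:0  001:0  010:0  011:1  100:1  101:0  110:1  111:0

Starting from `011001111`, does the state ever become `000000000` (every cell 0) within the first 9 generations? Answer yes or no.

no

011101001
010100100
000010010
000001001
100000100
010000010
001000001
100100000
010010000
generation 9 is 010010000, still not uniform 0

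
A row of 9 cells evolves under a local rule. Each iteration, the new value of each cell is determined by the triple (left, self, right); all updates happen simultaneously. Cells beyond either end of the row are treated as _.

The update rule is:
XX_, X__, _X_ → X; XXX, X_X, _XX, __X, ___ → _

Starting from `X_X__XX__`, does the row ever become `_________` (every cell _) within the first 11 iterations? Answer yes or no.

X_XX__XX_
X__XX__XX
XX__XX__X
_XX__XX_X
__XX__X_X
___XX_X_X
____X_X_X
____X_X_X  (fixed point — unchanged through iteration 11)
iteration 11 is ____X_X_X, still not uniform _

no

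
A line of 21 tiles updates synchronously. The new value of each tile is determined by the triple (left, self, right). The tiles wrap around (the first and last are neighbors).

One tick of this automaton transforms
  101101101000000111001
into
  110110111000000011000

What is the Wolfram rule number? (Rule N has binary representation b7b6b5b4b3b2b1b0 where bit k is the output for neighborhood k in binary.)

228

position 16: 111 → 1  (bit 7 = 1)
position 0: 110 → 1  (bit 6 = 1)
position 1: 101 → 1  (bit 5 = 1)
position 9: 100 → 0  (bit 4 = 0)
position 2: 011 → 0  (bit 3 = 0)
position 8: 010 → 1  (bit 2 = 1)
position 14: 001 → 0  (bit 1 = 0)
position 10: 000 → 0  (bit 0 = 0)
bits b7..b0 = 11100100 = 228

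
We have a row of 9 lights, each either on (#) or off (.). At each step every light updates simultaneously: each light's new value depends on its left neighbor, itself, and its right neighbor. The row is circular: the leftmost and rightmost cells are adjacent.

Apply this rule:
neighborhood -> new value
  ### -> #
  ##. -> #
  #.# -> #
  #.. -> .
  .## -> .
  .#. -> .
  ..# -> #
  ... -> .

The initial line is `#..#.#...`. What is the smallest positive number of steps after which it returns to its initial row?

9

step 1: ..#.#...#
step 2: .#.#...#.
step 3: #.#...#..
step 4: .#...#..#
step 5: #...#..#.
step 6: ...#..#.#
step 7: ..#..#.#.
step 8: .#..#.#..
step 9: #..#.#...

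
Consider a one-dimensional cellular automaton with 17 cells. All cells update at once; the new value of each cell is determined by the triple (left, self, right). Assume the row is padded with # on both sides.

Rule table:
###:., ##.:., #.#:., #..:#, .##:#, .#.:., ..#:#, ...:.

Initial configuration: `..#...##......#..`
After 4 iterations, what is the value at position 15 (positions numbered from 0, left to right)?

##.#.##.#....#.##
.....#...#..#..#.
#...#.#.#.##.##..
.#.#......#..#.##
position 15 holds #

#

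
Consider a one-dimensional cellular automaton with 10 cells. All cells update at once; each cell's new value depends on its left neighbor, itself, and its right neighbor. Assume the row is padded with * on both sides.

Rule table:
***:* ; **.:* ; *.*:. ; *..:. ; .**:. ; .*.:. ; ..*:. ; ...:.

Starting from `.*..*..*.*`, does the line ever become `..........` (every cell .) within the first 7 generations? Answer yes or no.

generation 1: ..........
all cells are . at generation 1

yes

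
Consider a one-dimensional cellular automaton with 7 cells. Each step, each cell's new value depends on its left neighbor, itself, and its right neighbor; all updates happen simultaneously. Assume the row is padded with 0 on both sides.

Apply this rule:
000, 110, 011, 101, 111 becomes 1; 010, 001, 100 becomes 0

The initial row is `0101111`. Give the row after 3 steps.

0111111

0011111
1011111
0111111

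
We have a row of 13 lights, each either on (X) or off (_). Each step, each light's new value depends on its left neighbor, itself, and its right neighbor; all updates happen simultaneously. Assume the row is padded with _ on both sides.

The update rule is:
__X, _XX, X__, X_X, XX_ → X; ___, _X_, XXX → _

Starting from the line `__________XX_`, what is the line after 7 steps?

___XXXXXX_XX_

step 1: _________XXXX
step 2: ________XX__X
step 3: _______XXXXX_
step 4: ______XX___XX
step 5: _____XXXX_XXX
step 6: ____XX__XXX_X
step 7: ___XXXXXX_XX_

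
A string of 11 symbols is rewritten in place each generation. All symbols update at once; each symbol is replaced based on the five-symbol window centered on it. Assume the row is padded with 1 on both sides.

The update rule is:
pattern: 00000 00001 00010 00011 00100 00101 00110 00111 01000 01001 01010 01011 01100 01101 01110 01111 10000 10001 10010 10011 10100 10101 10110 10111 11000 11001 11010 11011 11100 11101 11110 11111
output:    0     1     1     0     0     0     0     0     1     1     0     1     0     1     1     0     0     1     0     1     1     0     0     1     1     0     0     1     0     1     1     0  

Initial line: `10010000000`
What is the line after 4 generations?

11011001100

00001000010
10110101101
11010010111
11011001100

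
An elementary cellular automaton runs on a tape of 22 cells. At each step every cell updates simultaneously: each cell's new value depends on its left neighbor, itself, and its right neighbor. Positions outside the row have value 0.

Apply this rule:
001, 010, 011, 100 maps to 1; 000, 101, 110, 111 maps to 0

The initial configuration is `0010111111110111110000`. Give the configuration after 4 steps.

0110100000000100001000
1100110000001110011100
1011101000011001110010
1010001100110111001111

1010001100110111001111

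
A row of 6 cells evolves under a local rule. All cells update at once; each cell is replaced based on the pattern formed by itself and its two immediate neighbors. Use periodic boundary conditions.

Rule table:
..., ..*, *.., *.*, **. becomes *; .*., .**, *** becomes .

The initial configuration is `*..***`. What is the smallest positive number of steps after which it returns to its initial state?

step 1: ***...
step 2: ..****
step 3: **...*
step 4: .****.
step 5: *...**
step 6: ****..
step 7: ...***
step 8: ***..*
step 9: ..***.
step 10: **..**
step 11: .***..
step 12: *..***

12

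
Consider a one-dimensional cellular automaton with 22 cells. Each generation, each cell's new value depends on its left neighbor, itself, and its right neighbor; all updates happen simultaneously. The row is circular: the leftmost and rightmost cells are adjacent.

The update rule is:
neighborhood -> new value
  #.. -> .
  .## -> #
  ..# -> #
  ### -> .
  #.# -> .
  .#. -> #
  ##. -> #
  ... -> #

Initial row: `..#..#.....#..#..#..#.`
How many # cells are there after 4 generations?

generation 1: ###.##.#####.##.##.##.
generation 2: #.#.##.#...#.##.##.##.
generation 3: #.#.##.#.###.##.##.##.
generation 4: #.#.##.#.#.#.##.##.##.
count of #: 13

13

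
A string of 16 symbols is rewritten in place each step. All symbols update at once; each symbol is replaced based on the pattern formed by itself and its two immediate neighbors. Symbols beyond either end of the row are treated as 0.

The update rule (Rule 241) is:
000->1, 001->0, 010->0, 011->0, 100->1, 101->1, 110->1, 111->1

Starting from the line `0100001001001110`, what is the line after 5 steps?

step 1: 0011100100100111
step 2: 1001110010010011
step 3: 0100111001001001
step 4: 0010011100100100
step 5: 1001001110010011

1001001110010011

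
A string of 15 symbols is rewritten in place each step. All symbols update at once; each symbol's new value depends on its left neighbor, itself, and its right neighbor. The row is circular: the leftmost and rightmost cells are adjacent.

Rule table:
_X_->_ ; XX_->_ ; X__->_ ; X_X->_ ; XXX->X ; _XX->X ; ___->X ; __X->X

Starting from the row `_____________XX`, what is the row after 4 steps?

_XXXXXXXXXXXXX_
XXXXXXXXXXXXX__
XXXXXXXXXXXX__X
XXXXXXXXXXX__XX

XXXXXXXXXXX__XX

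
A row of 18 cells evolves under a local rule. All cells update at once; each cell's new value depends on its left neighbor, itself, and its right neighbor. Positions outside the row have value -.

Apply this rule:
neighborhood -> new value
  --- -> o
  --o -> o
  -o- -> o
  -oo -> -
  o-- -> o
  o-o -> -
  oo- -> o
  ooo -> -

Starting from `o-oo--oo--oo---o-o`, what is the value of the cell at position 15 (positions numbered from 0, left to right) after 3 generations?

generation 1: o--ooo-ooo-ooooo-o
generation 2: ooo--o---o-----o-o
generation 3: --oooooooooooooo-o
position 15 holds o

o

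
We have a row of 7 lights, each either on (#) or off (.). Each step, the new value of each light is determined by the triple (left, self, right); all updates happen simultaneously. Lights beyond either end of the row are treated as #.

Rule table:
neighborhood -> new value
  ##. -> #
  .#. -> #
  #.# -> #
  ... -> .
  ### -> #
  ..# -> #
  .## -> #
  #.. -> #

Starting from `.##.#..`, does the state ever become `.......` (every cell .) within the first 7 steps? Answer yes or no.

#######
#######  (fixed point — unchanged through step 7)
step 7 is #######, still not uniform .

no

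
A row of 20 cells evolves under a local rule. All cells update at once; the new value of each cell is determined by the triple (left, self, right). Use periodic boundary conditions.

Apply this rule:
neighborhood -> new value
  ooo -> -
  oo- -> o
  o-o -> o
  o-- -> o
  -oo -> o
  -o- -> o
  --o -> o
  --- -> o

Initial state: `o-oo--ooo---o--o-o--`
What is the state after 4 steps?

------ooo-----------

ooooooo-oooooooooooo
------ooo-----------
ooooooo-oooooooooooo  (repeats step 1; period 2)
step 4: ------ooo-----------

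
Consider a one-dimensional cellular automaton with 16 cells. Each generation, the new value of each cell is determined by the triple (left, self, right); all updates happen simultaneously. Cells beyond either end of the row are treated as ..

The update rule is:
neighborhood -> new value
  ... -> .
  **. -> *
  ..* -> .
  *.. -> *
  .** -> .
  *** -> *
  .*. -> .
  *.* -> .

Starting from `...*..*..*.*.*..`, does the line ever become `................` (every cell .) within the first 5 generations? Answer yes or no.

....*..*......*.
.....*..*......*
......*..*......
.......*..*.....
........*..*....
generation 5 is ........*..*...., still not uniform .

no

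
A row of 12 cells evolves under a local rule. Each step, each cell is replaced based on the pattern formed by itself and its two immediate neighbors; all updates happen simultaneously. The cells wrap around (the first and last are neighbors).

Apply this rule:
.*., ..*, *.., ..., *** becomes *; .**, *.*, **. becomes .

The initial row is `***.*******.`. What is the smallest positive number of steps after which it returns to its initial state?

4

.*...*****..
*****.***.**
****...*...*
***.*******.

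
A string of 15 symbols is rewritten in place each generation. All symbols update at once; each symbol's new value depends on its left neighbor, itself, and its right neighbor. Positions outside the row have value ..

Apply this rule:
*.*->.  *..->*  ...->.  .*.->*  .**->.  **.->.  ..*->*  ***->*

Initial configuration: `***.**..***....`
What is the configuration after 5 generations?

generation 1: .*....**.*.*...
generation 2: ***..*...*.**..
generation 3: .*.****.**...*.
generation 4: **..**....*.***
generation 5: ..**..*..**..*.

..**..*..**..*.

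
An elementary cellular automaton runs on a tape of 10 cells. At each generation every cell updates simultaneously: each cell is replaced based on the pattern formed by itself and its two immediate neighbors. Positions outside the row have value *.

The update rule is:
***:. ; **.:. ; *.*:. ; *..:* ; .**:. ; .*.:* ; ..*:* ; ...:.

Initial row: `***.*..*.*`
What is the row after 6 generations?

....****..
*..*....**
.****..*..
.....*****
*...*.....
.*.***...*

.*.***...*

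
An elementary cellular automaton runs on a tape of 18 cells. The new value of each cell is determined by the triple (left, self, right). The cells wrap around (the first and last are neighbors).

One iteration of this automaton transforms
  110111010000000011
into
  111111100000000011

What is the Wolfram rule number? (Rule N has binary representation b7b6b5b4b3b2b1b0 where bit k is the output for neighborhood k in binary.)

position 0: 111 → 1  (bit 7 = 1)
position 1: 110 → 1  (bit 6 = 1)
position 2: 101 → 1  (bit 5 = 1)
position 8: 100 → 0  (bit 4 = 0)
position 3: 011 → 1  (bit 3 = 1)
position 7: 010 → 0  (bit 2 = 0)
position 15: 001 → 0  (bit 1 = 0)
position 9: 000 → 0  (bit 0 = 0)
bits b7..b0 = 11101000 = 232

232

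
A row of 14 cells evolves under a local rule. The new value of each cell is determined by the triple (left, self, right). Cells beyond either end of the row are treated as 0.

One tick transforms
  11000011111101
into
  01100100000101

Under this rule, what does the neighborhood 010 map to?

At position 13 the neighborhood is 010; the next row has 1 there.

1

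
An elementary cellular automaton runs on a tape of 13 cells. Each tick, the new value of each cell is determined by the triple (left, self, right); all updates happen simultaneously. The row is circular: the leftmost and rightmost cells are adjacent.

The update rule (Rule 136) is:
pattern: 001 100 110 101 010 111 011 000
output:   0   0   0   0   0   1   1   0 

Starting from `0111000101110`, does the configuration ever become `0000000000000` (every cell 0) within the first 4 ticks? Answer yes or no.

yes

0110000001100
0100000001000
0000000000000
all cells are 0 at tick 3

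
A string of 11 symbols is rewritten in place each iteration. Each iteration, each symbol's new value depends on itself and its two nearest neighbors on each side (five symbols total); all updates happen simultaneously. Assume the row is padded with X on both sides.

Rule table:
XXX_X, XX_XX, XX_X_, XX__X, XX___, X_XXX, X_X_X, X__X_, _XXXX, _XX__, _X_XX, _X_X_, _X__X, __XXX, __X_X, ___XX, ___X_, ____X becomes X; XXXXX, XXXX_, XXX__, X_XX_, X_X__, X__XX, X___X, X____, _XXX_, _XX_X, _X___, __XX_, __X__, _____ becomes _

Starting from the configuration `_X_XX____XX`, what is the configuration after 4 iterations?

iteration 1: XXX_XX_XXXX
iteration 2: __XX__XXX__
iteration 3: X__XX_X__X_
iteration 4: _X___X_XXXX

_X___X_XXXX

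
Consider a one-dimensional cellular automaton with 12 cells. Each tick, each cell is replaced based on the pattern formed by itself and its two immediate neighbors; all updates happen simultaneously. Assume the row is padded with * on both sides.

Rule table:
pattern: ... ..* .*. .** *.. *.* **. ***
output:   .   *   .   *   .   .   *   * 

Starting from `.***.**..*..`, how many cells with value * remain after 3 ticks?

8

tick 1: .***.**.*..*
tick 2: .***.**...**
tick 3: .***.**..***
count of *: 8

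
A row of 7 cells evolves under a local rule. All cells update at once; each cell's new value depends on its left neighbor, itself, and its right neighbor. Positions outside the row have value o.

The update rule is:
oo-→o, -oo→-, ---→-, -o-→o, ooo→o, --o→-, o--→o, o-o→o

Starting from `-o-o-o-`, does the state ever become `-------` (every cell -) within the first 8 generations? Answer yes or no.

no

ooooooo
ooooooo  (fixed point — unchanged through generation 8)
generation 8 is ooooooo, still not uniform -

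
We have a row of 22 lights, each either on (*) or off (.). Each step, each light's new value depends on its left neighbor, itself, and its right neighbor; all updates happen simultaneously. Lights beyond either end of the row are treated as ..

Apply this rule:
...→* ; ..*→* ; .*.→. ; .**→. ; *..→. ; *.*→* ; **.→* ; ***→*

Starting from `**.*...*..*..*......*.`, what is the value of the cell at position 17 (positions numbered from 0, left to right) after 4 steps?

.

.**..**..*..*..*****..
*.*.*.*.*..*..*.****.*
.*.*.*.*..*..*.*.****.
*.*.*.*..*..*.*.*.***.
position 17 holds .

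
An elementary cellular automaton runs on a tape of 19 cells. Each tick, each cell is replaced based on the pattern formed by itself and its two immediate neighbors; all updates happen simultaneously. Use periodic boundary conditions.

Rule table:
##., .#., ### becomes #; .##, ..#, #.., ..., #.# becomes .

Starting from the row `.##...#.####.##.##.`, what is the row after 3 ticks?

tick 1: ..#...#..###..#..#.
tick 2: ..#...#...##..#..#.
tick 3: ..#...#....#..#..#.

..#...#....#..#..#.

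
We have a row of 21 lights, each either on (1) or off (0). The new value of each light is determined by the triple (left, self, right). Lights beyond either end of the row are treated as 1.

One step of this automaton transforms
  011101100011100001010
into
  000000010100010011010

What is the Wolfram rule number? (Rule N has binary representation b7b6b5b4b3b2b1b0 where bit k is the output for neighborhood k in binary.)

position 2: 111 → 0  (bit 7 = 0)
position 3: 110 → 0  (bit 6 = 0)
position 0: 101 → 0  (bit 5 = 0)
position 7: 100 → 1  (bit 4 = 1)
position 1: 011 → 0  (bit 3 = 0)
position 17: 010 → 1  (bit 2 = 1)
position 9: 001 → 1  (bit 1 = 1)
position 8: 000 → 0  (bit 0 = 0)
bits b7..b0 = 00010110 = 22

22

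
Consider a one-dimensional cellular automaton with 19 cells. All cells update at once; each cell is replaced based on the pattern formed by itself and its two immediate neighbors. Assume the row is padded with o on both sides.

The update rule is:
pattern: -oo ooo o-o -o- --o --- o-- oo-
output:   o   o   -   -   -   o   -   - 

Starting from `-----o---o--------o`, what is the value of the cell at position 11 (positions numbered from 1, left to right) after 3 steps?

-

step 1: -ooo---o---oooooo-o
step 2: -oo--o---o-ooooo--o
step 3: -o-----o---oooo---o
position 11 holds -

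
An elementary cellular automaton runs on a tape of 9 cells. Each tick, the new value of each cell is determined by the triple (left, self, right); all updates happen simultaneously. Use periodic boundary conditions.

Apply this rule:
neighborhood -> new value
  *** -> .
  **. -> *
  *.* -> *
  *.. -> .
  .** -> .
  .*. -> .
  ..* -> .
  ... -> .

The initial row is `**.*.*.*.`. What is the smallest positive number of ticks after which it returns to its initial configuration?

9

.**.*.*.*
*.**.*.*.
.*.**.*.*
*.*.**.*.
.*.*.**.*
*.*.*.**.
.*.*.*.**
*.*.*.*.*
**.*.*.*.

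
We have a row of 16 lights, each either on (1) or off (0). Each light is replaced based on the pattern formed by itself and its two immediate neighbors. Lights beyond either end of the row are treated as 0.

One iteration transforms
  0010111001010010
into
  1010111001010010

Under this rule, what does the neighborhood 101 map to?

At position 3 the neighborhood is 101; the next row has 0 there.

0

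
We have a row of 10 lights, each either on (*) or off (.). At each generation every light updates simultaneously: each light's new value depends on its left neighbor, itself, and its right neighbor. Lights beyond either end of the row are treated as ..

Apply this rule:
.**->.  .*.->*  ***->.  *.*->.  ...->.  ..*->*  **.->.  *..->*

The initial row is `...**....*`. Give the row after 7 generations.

..*..*..**
.*******..
*.......*.
**.....***
..*...*...
.***.***..
*.......*.

*.......*.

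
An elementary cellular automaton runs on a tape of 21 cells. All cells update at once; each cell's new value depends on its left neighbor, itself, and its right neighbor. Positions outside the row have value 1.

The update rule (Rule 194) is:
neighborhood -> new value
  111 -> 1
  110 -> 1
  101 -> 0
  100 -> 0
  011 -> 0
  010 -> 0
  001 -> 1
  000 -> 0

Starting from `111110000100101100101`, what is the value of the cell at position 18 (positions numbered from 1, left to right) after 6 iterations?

111110001001000101000
111110010010001000001
111110100100010000010
111110001000100000100
111110010001000001001
111110100010000010010
position 18 holds 0

0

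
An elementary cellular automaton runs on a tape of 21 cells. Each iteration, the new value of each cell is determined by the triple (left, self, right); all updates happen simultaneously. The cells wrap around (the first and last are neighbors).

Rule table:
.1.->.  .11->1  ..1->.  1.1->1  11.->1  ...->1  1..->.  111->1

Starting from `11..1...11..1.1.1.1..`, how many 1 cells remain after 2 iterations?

11

11....1.11...1.1.1...
11.11..111.1..1.1..1.
count of 1: 11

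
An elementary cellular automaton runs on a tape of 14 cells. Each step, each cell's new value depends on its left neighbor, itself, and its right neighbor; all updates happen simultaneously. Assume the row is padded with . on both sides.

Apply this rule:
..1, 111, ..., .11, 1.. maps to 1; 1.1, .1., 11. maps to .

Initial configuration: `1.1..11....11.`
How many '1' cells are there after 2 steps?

9

...111.11111.1
11111..1111...
count of 1: 9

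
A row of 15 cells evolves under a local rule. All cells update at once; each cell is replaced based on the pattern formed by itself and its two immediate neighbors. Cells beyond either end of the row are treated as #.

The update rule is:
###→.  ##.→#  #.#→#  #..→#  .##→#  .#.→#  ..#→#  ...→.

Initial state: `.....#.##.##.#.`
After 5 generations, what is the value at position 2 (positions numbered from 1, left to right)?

#...###########
##.##..........
.#####........#
##...##......##
.##.####....##.
position 2 holds #

#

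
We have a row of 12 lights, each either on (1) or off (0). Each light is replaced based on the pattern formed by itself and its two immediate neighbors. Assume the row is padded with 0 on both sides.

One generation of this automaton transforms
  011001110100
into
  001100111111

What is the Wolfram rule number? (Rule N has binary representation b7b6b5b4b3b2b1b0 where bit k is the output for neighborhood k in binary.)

245

position 6: 111 → 1  (bit 7 = 1)
position 2: 110 → 1  (bit 6 = 1)
position 8: 101 → 1  (bit 5 = 1)
position 3: 100 → 1  (bit 4 = 1)
position 1: 011 → 0  (bit 3 = 0)
position 9: 010 → 1  (bit 2 = 1)
position 0: 001 → 0  (bit 1 = 0)
position 11: 000 → 1  (bit 0 = 1)
bits b7..b0 = 11110101 = 245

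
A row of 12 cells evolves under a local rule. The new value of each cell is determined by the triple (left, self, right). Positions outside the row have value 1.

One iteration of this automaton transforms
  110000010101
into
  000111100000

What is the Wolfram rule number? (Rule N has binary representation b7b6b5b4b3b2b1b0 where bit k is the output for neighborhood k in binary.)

position 0: 111 → 0  (bit 7 = 0)
position 1: 110 → 0  (bit 6 = 0)
position 8: 101 → 0  (bit 5 = 0)
position 2: 100 → 0  (bit 4 = 0)
position 11: 011 → 0  (bit 3 = 0)
position 7: 010 → 0  (bit 2 = 0)
position 6: 001 → 1  (bit 1 = 1)
position 3: 000 → 1  (bit 0 = 1)
bits b7..b0 = 00000011 = 3

3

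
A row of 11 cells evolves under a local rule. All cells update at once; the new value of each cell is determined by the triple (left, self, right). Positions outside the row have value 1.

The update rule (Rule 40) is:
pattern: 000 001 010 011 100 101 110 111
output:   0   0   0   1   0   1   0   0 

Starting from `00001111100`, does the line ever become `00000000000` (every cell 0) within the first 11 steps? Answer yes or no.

00001000000
00000000000
all cells are 0 at step 2

yes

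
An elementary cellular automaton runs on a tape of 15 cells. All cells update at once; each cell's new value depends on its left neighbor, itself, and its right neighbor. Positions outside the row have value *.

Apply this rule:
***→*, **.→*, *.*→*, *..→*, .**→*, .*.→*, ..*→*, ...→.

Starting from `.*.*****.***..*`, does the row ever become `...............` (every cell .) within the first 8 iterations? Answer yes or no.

no

***************
***************  (fixed point — unchanged through iteration 8)
iteration 8 is ***************, still not uniform .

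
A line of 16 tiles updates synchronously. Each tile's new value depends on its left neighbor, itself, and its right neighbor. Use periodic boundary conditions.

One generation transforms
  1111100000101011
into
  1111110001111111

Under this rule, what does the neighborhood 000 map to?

At position 6 the neighborhood is 000; the next row has 0 there.

0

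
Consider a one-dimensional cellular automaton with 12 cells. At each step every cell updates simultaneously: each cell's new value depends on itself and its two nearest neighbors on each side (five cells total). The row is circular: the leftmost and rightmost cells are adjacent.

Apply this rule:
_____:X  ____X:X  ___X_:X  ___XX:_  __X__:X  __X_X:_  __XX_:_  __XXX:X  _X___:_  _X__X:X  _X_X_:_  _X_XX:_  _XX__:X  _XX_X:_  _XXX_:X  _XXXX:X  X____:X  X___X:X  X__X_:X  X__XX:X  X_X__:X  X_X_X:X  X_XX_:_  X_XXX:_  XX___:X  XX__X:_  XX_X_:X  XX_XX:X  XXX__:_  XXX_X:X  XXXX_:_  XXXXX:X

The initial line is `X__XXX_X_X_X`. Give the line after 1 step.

X_XXXXXX_X__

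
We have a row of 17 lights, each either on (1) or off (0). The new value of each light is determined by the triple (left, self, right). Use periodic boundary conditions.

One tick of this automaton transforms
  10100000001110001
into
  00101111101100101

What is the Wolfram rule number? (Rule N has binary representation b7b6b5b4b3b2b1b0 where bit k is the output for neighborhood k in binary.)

141

position 11: 111 → 1  (bit 7 = 1)
position 0: 110 → 0  (bit 6 = 0)
position 1: 101 → 0  (bit 5 = 0)
position 3: 100 → 0  (bit 4 = 0)
position 10: 011 → 1  (bit 3 = 1)
position 2: 010 → 1  (bit 2 = 1)
position 9: 001 → 0  (bit 1 = 0)
position 4: 000 → 1  (bit 0 = 1)
bits b7..b0 = 10001101 = 141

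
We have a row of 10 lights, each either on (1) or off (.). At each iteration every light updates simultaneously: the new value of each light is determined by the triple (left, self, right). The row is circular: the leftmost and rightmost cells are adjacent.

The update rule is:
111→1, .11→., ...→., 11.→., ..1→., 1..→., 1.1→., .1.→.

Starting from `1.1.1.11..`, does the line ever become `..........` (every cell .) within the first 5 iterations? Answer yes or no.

..........
all cells are . at iteration 1

yes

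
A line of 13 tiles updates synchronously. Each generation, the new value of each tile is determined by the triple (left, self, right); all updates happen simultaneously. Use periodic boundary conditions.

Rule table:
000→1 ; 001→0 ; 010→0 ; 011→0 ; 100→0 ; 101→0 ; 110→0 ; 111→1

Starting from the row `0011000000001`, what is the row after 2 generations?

1111001111001

0000011111100
1111001111001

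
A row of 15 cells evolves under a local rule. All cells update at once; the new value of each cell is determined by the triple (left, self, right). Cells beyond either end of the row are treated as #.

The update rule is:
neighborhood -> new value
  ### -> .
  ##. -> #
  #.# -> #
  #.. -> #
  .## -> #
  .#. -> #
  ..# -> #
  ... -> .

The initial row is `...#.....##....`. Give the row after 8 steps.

#..######..####

#.###...####..#
###.##.##..####
..##########...
###........##.#
..##......#####
#####....##....
....##..####..#
#..######..####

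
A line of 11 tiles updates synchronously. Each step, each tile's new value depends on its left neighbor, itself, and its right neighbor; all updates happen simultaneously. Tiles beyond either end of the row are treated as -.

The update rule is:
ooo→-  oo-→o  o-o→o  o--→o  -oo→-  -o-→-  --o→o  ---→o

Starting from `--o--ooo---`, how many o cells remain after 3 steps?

oo-oo--oooo
-oo-ooo---o
o-oo--oooo-
count of o: 7

7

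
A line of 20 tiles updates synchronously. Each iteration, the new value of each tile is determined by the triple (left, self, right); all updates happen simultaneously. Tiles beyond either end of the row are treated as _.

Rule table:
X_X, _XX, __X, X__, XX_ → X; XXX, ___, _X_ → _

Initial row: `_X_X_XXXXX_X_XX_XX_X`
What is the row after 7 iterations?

X_XXXXXX__XX__XX_XXX

X_X_XX___XX_XXXXXXX_
_X_XXXX_XXXXX_____XX
X_XX__XXX___XX___XXX
_XXXXXX_XX_XXXX_XX_X
XX____XXXXXX__XXXXX_
XXX__XX____XXXX___XX
X_XXXXXX__XX__XX_XXX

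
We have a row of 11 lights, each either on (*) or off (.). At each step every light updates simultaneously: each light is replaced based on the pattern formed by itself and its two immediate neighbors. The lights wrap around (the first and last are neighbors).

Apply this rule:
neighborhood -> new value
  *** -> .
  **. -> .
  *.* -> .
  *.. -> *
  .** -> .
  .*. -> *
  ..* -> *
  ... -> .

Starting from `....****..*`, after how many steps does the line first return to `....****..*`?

11

step 1: *..*....***
step 2: .****..*...
step 3: *....****..
step 4: **..*....**
step 5: ..****..*..
step 6: .*....****.
step 7: ***..*....*
step 8: ...****..*.
step 9: ..*....****
step 10: ****..*....
step 11: ....****..*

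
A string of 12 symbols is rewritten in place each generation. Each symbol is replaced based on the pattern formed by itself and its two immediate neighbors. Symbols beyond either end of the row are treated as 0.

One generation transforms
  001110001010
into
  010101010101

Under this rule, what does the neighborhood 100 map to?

1

At position 5 the neighborhood is 100; the next row has 1 there.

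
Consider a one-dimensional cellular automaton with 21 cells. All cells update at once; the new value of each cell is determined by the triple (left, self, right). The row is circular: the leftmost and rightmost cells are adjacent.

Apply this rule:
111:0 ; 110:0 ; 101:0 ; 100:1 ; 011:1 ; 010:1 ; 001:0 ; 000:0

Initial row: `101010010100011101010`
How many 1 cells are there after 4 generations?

generation 1: 101011010110010001010
generation 2: 101010010101011001010
generation 3: 101011010101010101010
generation 4: 101010010101010101010
count of 1: 10

10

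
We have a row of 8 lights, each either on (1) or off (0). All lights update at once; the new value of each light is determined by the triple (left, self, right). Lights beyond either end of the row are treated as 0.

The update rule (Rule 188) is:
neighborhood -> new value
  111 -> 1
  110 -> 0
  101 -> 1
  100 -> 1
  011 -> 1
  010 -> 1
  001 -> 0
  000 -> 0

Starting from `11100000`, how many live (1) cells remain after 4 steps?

6

11010000
10111000
11110100
11101110
count of 1: 6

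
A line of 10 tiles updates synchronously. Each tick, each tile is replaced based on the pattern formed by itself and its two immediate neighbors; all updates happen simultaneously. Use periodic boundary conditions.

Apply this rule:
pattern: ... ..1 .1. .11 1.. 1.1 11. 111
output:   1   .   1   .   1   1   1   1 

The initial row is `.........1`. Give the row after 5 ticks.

tick 1: 11111111.1
tick 2: 111111111.
tick 3: .111111111
tick 4: 1.11111111
tick 5: 11.1111111

11.1111111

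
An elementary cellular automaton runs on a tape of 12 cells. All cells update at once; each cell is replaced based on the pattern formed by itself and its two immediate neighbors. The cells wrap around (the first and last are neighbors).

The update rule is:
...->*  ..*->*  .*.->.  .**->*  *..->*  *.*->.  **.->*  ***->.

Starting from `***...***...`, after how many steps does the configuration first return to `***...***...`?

*.*****.****
*.*...*.*...
...***...***
****.*****.*
...*.*...*.*
***...***...

6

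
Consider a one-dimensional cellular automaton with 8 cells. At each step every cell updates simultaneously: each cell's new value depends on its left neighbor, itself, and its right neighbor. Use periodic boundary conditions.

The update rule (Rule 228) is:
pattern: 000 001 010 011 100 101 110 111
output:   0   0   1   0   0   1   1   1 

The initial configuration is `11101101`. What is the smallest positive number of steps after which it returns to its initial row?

step 1: 11110110
step 2: 01111011
step 3: 10111101
step 4: 11011110
step 5: 01101111
step 6: 10110111
step 7: 11011011
step 8: 11101101

8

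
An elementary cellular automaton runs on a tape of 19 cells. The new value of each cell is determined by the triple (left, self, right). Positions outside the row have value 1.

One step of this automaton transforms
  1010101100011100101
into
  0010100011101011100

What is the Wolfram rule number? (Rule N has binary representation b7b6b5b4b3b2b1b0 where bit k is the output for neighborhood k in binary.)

position 12: 111 → 1  (bit 7 = 1)
position 0: 110 → 0  (bit 6 = 0)
position 1: 101 → 0  (bit 5 = 0)
position 8: 100 → 1  (bit 4 = 1)
position 6: 011 → 0  (bit 3 = 0)
position 2: 010 → 1  (bit 2 = 1)
position 10: 001 → 1  (bit 1 = 1)
position 9: 000 → 1  (bit 0 = 1)
bits b7..b0 = 10010111 = 151

151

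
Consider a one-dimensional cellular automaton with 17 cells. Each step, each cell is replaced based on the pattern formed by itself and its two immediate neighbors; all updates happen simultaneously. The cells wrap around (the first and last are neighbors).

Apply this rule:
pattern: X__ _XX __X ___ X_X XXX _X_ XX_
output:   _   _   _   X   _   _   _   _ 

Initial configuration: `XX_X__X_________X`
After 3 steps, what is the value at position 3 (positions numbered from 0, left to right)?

_

________XXXXXXX__
XXXXXXX_________X
________XXXXXXX__
position 3 holds _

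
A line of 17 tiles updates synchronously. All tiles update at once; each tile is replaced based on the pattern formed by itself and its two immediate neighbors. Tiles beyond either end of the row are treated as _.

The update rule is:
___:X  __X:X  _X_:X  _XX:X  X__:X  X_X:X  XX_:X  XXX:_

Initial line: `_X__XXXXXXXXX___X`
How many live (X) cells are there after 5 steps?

XXXXX_______XXXXX
X___XXXXXXXXX___X
XXXXX_______XXXXX  (repeats step 1; period 2)
step 5: XXXXX_______XXXXX
count of X: 10

10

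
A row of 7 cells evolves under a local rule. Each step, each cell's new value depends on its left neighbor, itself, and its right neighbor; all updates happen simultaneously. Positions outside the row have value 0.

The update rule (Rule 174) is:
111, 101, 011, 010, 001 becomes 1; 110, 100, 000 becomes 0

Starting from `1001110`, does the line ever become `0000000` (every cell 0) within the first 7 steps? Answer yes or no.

step 1: 1011100
step 2: 1111000
step 3: 1110000
step 4: 1100000
step 5: 1000000
step 6: 1000000  (fixed point — unchanged through step 7)
step 7 is 1000000, still not uniform 0

no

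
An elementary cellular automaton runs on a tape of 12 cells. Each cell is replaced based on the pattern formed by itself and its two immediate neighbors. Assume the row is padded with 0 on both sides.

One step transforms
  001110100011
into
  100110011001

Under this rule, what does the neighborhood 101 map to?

0

At position 5 the neighborhood is 101; the next row has 0 there.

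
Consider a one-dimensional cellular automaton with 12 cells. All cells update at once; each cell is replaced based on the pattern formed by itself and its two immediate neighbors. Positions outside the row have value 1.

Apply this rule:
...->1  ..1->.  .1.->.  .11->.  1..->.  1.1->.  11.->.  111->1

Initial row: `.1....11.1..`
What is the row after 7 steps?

step 1: ...11.......
step 2: .1....11111.
step 3: ...11..111..
step 4: .1......1...
step 5: ...1111...1.
step 6: .1..11..1...
step 7: ..........1.

..........1.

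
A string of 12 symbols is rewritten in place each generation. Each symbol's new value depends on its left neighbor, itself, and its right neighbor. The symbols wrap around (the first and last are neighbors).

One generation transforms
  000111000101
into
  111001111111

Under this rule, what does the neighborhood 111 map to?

0

At position 4 the neighborhood is 111; the next row has 0 there.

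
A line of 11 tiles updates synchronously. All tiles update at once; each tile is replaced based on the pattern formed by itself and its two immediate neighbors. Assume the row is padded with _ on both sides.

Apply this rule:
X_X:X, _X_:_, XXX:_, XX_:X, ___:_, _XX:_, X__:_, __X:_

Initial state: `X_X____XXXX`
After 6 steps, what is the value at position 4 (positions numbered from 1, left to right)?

_X________X
___________
___________  (fixed point — unchanged through step 6)
position 4 holds _

_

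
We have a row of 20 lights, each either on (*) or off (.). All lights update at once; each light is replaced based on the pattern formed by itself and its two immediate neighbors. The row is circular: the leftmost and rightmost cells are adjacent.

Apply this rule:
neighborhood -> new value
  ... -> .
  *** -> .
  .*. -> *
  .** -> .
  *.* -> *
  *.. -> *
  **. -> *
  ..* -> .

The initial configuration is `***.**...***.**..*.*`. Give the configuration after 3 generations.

generation 1: ..**.**....**.**.**.
generation 2: ...**.**....**.**.**
generation 3: *...**.**....**.**.*

*...**.**....**.**.*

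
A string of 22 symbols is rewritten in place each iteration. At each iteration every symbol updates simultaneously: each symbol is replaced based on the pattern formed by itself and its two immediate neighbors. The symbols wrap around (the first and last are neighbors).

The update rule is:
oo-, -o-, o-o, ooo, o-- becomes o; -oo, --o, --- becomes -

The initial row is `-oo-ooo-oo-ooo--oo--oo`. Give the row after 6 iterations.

o-oo-ooo-oo-ooo--oo--o
oo-oo-ooo-oo-ooo--oo--
-oo-oo-ooo-oo-ooo--oo-
--oo-oo-ooo-oo-ooo--oo
o--oo-oo-ooo-oo-ooo--o
oo--oo-oo-ooo-oo-ooo--

oo--oo-oo-ooo-oo-ooo--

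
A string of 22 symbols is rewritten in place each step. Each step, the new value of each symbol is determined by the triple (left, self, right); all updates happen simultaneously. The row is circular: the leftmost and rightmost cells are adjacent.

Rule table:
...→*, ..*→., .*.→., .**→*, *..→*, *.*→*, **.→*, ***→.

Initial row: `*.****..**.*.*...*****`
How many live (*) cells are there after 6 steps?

17

step 1: ***..**.***.*.**.*....
step 2: *.**.****.**.****.***.
step 3: .*****..******..***.**
step 4: **...**.*....**.*.****
step 5: .***.***.***.***.**...
step 6: .*.***.***.***.*******
count of *: 17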